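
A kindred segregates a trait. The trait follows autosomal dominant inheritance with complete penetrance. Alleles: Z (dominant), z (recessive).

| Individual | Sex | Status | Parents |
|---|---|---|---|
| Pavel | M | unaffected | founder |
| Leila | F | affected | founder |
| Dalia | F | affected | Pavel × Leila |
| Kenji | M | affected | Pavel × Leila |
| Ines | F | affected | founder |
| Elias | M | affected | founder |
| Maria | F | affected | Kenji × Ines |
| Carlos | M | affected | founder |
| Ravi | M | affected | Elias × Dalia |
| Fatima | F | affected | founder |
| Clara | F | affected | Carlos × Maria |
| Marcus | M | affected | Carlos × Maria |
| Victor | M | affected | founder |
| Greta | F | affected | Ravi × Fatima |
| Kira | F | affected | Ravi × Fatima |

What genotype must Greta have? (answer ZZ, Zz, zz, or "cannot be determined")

cannot be determined

Greta's phenotype allows ZZ or Zz, and no parent or child forces a single allele at both positions; consistent genotype assignments exist with Greta as ZZ or Zz.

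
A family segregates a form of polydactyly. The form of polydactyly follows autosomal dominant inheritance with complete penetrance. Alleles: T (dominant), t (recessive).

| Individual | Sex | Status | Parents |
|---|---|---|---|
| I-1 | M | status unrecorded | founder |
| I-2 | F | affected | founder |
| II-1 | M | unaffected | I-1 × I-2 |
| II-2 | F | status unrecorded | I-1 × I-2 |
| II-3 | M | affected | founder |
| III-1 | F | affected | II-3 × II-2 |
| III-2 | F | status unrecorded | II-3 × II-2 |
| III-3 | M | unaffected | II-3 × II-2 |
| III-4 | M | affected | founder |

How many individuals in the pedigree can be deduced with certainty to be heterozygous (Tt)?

2

Obligate heterozygotes: I-2 is affected so carries T and passed t to II-1 (tt), so I-2 is Tt; II-3 is affected so carries T and passed t to III-3 (tt), so II-3 is Tt.
Every other individual is either homozygous by phenotype or has at least one consistent homozygous assignment, so the count is 2.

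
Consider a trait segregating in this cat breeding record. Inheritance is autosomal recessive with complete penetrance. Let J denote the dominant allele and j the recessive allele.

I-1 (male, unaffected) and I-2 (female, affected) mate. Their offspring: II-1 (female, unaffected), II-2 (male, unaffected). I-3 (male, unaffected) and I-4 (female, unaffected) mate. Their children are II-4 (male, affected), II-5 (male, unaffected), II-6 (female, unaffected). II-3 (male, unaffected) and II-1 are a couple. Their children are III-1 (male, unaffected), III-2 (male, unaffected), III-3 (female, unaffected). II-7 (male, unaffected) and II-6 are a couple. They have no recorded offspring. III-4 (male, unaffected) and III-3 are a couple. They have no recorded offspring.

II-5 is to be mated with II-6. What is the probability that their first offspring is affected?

1/9

I-3 is unaffected so carries J and passed j to II-4 (jj), so I-3 is Jj.
I-4 is unaffected so carries J and passed j to II-4 (jj), so I-4 is Jj.
II-5 is an unaffected offspring of I-3 (Jj) × I-4 (Jj), whose cross gives 1/4 JJ : 1/2 Jj : 1/4 jj; conditioning on being unaffected, II-5 is JJ with probability 1/3, Jj with probability 2/3.
II-6 is an unaffected offspring of I-3 (Jj) × I-4 (Jj), whose cross gives 1/4 JJ : 1/2 Jj : 1/4 jj; conditioning on being unaffected, II-6 is JJ with probability 1/3, Jj with probability 2/3.
Summing over parental genotype combinations, P(offspring is affected) = 4/9·1/4 = 1/9.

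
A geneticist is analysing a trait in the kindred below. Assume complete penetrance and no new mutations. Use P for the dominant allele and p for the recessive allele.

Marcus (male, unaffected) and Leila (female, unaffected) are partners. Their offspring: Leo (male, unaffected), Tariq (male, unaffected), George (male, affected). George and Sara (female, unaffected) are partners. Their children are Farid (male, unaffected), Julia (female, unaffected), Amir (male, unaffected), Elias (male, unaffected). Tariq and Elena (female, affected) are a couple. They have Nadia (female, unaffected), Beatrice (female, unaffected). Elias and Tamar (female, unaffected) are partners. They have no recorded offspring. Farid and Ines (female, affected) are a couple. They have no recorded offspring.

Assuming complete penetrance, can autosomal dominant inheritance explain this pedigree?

Under autosomal dominant, George (affected, male) cannot arise from Marcus (unaffected) × Leila (unaffected).

No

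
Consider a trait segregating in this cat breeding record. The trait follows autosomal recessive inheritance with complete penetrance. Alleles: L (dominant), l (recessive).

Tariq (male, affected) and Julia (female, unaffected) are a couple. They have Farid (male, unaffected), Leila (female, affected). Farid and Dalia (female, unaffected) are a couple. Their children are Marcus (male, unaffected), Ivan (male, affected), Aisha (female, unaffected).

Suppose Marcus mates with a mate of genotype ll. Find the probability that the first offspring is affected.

1/3

Farid is unaffected so carries L and received l from Tariq (ll), so Farid is Ll.
Dalia is unaffected so carries L and passed l to Ivan (ll), so Dalia is Ll.
Marcus is an unaffected offspring of Farid (Ll) × Dalia (Ll), whose cross gives 1/4 LL : 1/2 Ll : 1/4 ll; conditioning on being unaffected, Marcus is LL with probability 1/3, Ll with probability 2/3.
Summing over parental genotype combinations, P(offspring is affected) = 2/3·1/2 = 1/3.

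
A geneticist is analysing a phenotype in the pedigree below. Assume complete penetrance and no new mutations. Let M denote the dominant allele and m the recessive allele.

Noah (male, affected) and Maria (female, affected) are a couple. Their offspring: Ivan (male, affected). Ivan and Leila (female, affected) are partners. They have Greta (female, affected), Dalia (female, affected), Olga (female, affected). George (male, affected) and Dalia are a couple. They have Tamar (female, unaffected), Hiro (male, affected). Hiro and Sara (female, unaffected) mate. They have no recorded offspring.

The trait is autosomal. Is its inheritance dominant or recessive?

George and Dalia are both affected yet have an unaffected child Tamar. Under a recessive model two affected parents are homozygous and every child would be affected, so the trait cannot be recessive.

dominant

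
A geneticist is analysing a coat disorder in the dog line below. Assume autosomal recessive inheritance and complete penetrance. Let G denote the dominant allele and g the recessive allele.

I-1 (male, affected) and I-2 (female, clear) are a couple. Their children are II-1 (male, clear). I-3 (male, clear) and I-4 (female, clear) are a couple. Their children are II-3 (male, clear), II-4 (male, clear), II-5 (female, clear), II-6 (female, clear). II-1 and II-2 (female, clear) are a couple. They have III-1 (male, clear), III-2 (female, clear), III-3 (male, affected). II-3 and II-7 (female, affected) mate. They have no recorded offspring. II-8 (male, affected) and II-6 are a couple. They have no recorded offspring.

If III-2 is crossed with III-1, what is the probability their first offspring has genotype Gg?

II-1 is clear so carries G and received g from I-1 (gg), so II-1 is Gg.
II-2 is clear so carries G and passed g to III-3 (gg), so II-2 is Gg.
III-2 is a clear offspring of II-1 (Gg) × II-2 (Gg), whose cross gives 1/4 GG : 1/2 Gg : 1/4 gg; conditioning on being clear, III-2 is GG with probability 1/3, Gg with probability 2/3.
III-1 is a clear offspring of II-1 (Gg) × II-2 (Gg), whose cross gives 1/4 GG : 1/2 Gg : 1/4 gg; conditioning on being clear, III-1 is GG with probability 1/3, Gg with probability 2/3.
Summing over parental genotype combinations, P(offspring has genotype Gg) = 2/9·1/2 + 2/9·1/2 + 4/9·1/2 = 4/9.

4/9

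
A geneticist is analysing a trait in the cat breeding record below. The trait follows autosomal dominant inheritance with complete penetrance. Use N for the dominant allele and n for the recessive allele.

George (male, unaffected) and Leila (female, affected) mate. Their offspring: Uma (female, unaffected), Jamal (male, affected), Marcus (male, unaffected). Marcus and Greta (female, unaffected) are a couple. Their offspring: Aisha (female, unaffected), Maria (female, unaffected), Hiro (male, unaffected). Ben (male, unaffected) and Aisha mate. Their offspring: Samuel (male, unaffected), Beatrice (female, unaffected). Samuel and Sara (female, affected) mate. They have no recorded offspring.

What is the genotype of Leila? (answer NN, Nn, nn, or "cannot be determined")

Nn

From phenotype alone, Leila is NN or Nn.
Leila is affected so carries N and passed n to Uma (nn), so Leila is Nn.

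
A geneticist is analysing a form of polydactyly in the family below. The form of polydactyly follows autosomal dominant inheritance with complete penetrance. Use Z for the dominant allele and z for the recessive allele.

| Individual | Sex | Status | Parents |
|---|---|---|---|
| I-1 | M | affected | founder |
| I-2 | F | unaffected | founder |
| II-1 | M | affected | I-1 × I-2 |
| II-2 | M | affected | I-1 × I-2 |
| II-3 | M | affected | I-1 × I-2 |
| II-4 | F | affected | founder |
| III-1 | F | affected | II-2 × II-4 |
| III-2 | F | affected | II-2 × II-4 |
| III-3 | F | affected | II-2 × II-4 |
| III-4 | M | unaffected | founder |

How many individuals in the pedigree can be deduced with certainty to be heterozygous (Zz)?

3

Obligate heterozygotes: II-1 is affected so carries Z and received z from I-2 (zz), so II-1 is Zz; II-2 is affected so carries Z and received z from I-2 (zz), so II-2 is Zz; II-3 is affected so carries Z and received z from I-2 (zz), so II-3 is Zz.
Every other individual is either homozygous by phenotype or has at least one consistent homozygous assignment, so the count is 3.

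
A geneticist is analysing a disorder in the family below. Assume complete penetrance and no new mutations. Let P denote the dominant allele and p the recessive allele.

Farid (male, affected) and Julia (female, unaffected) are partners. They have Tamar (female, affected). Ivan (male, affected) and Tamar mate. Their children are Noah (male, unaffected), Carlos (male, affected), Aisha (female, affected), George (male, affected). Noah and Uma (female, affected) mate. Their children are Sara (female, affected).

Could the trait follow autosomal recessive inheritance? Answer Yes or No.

No

Under autosomal recessive, Noah (unaffected, male) cannot arise from Ivan (affected) × Tamar (affected).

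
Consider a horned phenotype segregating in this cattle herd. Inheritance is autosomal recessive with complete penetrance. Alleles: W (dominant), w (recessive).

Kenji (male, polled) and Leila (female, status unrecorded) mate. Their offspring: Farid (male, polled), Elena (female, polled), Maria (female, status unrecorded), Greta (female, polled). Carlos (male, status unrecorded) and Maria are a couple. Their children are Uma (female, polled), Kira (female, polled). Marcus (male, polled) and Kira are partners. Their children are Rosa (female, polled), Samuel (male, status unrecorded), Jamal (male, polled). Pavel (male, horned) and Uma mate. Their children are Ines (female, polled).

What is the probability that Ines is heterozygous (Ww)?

1

Ines is polled so carries W and received w from Pavel (ww), so Ines is Ww, giving P(Ww) = 1.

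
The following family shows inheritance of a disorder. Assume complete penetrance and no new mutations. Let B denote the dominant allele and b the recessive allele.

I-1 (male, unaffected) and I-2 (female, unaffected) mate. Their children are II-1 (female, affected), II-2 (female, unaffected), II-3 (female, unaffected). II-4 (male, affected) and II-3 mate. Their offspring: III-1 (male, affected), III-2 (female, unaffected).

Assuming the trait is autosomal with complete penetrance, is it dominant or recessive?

I-1 and I-2 are both unaffected yet have an affected child II-1. Under dominance, an affected child requires at least one affected parent, so the trait cannot be dominant.

recessive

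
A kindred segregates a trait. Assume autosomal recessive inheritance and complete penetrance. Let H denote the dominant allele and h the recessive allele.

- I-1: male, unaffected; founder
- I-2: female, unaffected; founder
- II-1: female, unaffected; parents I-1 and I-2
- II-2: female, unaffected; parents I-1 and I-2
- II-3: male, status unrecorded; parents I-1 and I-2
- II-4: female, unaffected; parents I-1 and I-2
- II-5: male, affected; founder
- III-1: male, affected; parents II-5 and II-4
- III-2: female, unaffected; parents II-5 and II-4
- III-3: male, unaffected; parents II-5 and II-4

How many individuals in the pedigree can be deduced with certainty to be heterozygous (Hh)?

Obligate heterozygotes: II-4 is unaffected so carries H and passed h to III-1 (hh), so II-4 is Hh; III-2 is unaffected so carries H and received h from II-5 (hh), so III-2 is Hh; III-3 is unaffected so carries H and received h from II-5 (hh), so III-3 is Hh.
Every other individual is either homozygous by phenotype or has at least one consistent homozygous assignment, so the count is 3.

3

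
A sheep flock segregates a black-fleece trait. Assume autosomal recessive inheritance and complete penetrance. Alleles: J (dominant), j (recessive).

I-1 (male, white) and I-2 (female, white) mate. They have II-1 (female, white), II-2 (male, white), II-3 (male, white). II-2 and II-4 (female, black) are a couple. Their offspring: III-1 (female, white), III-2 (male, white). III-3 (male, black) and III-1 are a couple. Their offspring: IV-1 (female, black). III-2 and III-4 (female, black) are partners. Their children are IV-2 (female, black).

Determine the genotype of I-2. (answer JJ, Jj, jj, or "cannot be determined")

cannot be determined

I-2's phenotype allows JJ or Jj, and no parent or child forces a single allele at both positions; consistent genotype assignments exist with I-2 as JJ or Jj.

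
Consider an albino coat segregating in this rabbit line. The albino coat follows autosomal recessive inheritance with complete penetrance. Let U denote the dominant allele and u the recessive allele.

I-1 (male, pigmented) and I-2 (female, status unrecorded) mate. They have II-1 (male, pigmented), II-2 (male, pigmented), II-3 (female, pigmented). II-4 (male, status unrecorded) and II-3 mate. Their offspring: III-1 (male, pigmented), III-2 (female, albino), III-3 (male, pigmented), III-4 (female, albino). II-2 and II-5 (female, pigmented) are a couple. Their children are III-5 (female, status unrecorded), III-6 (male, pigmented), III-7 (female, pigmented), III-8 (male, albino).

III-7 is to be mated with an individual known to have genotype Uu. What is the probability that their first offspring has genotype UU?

II-2 is pigmented so carries U and passed u to III-8 (uu), so II-2 is Uu.
II-5 is pigmented so carries U and passed u to III-8 (uu), so II-5 is Uu.
III-7 is a pigmented offspring of II-2 (Uu) × II-5 (Uu), whose cross gives 1/4 UU : 1/2 Uu : 1/4 uu; conditioning on being pigmented, III-7 is UU with probability 1/3, Uu with probability 2/3.
Summing over parental genotype combinations, P(offspring has genotype UU) = 1/3·1/2 + 2/3·1/4 = 1/3.

1/3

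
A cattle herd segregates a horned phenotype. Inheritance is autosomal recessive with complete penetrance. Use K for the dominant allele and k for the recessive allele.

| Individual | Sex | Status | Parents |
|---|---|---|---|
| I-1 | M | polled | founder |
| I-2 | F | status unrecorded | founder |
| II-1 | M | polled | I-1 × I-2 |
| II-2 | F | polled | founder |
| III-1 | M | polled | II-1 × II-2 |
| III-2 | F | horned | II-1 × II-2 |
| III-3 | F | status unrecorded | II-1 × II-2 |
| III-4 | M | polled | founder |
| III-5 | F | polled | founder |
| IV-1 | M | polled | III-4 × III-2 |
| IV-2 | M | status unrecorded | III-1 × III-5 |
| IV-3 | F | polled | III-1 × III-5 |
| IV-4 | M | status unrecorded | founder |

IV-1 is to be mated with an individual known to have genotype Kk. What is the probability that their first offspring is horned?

IV-1 is polled so carries K and received k from III-2 (kk), so IV-1 is Kk.
The cross gives 1/4 KK : 1/2 Kk : 1/4 kk, so P(offspring is horned) = 1/4.

1/4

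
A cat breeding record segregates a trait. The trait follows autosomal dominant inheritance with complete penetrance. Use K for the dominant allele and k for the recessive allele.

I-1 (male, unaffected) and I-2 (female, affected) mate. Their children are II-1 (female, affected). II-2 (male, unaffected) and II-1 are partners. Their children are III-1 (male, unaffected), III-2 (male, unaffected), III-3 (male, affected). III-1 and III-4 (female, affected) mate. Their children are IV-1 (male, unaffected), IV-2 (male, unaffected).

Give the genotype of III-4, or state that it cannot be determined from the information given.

Kk

From phenotype alone, III-4 is KK or Kk.
III-4 is affected so carries K and passed k to IV-1 (kk), so III-4 is Kk.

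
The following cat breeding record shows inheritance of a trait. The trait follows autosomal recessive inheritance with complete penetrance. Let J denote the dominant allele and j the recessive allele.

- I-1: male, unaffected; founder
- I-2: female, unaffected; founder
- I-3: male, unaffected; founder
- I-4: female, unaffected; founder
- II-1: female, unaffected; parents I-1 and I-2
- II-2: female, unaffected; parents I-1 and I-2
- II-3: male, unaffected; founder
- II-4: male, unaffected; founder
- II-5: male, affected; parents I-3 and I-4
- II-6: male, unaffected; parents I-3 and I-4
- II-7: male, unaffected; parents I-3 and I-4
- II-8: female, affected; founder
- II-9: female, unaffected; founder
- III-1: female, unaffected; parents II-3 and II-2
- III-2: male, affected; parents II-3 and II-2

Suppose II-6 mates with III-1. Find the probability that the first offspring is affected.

I-3 is unaffected so carries J and passed j to II-5 (jj), so I-3 is Jj.
I-4 is unaffected so carries J and passed j to II-5 (jj), so I-4 is Jj.
II-6 is an unaffected offspring of I-3 (Jj) × I-4 (Jj), whose cross gives 1/4 JJ : 1/2 Jj : 1/4 jj; conditioning on being unaffected, II-6 is JJ with probability 1/3, Jj with probability 2/3.
II-3 is unaffected so carries J and passed j to III-2 (jj), so II-3 is Jj.
II-2 is unaffected so carries J and passed j to III-2 (jj), so II-2 is Jj.
III-1 is an unaffected offspring of II-3 (Jj) × II-2 (Jj), whose cross gives 1/4 JJ : 1/2 Jj : 1/4 jj; conditioning on being unaffected, III-1 is JJ with probability 1/3, Jj with probability 2/3.
Summing over parental genotype combinations, P(offspring is affected) = 4/9·1/4 = 1/9.

1/9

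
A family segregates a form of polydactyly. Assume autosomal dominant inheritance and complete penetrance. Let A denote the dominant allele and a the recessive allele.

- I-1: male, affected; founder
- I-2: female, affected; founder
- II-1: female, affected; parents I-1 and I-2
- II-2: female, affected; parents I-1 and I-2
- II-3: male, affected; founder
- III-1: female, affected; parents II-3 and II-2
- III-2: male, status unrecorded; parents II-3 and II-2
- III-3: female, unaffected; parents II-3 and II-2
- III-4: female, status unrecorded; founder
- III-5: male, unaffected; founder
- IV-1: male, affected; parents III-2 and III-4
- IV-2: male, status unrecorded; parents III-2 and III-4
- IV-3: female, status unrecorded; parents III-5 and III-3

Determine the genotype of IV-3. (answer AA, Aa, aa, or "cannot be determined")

From phenotype alone, IV-3 is AA or Aa or aa.
IV-3 received a from III-5 (aa) and received a from III-3 (aa), so IV-3 is aa.

aa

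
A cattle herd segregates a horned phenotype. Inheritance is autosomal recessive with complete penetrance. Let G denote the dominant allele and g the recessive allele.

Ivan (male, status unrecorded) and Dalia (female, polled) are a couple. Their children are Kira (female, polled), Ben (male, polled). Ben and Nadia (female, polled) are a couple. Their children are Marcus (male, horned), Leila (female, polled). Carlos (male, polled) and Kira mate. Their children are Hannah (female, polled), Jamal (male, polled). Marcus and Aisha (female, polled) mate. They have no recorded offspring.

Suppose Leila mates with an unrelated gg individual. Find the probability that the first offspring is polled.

2/3

Ben is polled so carries G and passed g to Marcus (gg), so Ben is Gg.
Nadia is polled so carries G and passed g to Marcus (gg), so Nadia is Gg.
Leila is a polled offspring of Ben (Gg) × Nadia (Gg), whose cross gives 1/4 GG : 1/2 Gg : 1/4 gg; conditioning on being polled, Leila is GG with probability 1/3, Gg with probability 2/3.
Summing over parental genotype combinations, P(offspring is polled) = 1/3·1 + 2/3·1/2 = 2/3.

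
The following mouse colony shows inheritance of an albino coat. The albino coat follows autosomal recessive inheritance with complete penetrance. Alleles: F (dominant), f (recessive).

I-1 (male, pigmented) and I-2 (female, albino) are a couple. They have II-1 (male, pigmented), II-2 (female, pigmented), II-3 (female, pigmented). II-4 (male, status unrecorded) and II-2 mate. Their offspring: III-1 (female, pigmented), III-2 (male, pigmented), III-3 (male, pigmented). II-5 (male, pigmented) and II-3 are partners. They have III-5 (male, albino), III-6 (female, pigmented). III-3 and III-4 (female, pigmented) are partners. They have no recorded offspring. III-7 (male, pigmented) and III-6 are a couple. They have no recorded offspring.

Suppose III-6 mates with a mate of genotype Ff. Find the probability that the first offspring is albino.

II-5 is pigmented so carries F and passed f to III-5 (ff), so II-5 is Ff.
II-3 is pigmented so carries F and received f from I-2 (ff), so II-3 is Ff.
III-6 is a pigmented offspring of II-5 (Ff) × II-3 (Ff), whose cross gives 1/4 FF : 1/2 Ff : 1/4 ff; conditioning on being pigmented, III-6 is FF with probability 1/3, Ff with probability 2/3.
Summing over parental genotype combinations, P(offspring is albino) = 2/3·1/4 = 1/6.

1/6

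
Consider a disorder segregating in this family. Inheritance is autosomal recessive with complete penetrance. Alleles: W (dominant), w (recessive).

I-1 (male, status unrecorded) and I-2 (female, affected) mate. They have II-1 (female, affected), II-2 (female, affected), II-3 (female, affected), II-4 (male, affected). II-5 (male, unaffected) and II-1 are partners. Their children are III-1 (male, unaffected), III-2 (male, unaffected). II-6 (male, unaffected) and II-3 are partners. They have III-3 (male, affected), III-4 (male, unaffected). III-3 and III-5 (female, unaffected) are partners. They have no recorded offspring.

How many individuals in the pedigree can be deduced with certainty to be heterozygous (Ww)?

4

Obligate heterozygotes: II-6 is unaffected so carries W and passed w to III-3 (ww), so II-6 is Ww; III-1 is unaffected so carries W and received w from II-1 (ww), so III-1 is Ww; III-2 is unaffected so carries W and received w from II-1 (ww), so III-2 is Ww; III-4 is unaffected so carries W and received w from II-3 (ww), so III-4 is Ww.
Every other individual is either homozygous by phenotype or has at least one consistent homozygous assignment, so the count is 4.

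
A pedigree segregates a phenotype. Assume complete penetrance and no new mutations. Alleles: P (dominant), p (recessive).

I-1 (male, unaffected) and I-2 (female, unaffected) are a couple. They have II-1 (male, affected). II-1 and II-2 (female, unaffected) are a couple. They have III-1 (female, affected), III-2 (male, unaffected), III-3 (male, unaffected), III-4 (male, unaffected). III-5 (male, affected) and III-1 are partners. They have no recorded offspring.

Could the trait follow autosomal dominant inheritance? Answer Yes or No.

No

Under autosomal dominant, II-1 (affected, male) cannot arise from I-1 (unaffected) × I-2 (unaffected).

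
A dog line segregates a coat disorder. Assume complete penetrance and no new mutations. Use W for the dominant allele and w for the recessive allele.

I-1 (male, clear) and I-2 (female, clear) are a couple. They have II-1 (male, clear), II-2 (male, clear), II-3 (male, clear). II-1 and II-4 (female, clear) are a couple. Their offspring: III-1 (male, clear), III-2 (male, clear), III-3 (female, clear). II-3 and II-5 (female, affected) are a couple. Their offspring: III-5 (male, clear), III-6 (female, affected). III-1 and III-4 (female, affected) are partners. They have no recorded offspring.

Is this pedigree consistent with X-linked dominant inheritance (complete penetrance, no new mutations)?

Yes

A consistent assignment under X-linked dominant exists: I-1 X^w Y, I-2 X^w X^w, II-1 X^w Y, II-2 X^w Y, II-3 X^w Y, II-4 X^w X^w, II-5 X^W X^w, III-1 X^w Y, III-2 X^w Y, III-3 X^w X^w, III-4 X^W X^W, III-5 X^w Y, III-6 X^W X^w.
In this assignment every recorded phenotype matches its genotype and every non-founder's genotype is obtainable from its parents' genotypes, so the pedigree is consistent.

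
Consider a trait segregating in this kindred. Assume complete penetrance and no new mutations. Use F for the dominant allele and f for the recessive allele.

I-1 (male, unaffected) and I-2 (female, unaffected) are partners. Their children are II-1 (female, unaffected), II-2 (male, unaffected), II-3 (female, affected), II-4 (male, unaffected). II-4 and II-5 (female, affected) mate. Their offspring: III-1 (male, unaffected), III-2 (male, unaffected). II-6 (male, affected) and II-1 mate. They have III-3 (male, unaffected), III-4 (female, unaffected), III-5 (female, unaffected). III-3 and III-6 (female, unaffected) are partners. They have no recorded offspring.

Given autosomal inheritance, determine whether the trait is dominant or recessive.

I-1 and I-2 are both unaffected yet have an affected child II-3. Under dominance, an affected child requires at least one affected parent, so the trait cannot be dominant.

recessive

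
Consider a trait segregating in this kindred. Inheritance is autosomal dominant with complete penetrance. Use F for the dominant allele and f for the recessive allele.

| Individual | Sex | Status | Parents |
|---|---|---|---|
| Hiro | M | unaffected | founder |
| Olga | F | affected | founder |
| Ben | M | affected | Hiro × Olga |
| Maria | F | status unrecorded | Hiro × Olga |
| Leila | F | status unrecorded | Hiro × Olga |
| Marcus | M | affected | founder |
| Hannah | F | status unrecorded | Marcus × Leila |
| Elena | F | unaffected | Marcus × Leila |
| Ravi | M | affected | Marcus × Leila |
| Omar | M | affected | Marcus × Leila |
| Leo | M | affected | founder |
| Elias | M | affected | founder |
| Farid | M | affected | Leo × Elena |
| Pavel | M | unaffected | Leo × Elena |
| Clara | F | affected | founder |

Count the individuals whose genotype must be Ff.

4

Obligate heterozygotes: Ben is affected so carries F and received f from Hiro (ff), so Ben is Ff; Marcus is affected so carries F and passed f to Elena (ff), so Marcus is Ff; Leo is affected so carries F and passed f to Pavel (ff), so Leo is Ff; Farid is affected so carries F and received f from Elena (ff), so Farid is Ff.
Every other individual is either homozygous by phenotype or has at least one consistent homozygous assignment, so the count is 4.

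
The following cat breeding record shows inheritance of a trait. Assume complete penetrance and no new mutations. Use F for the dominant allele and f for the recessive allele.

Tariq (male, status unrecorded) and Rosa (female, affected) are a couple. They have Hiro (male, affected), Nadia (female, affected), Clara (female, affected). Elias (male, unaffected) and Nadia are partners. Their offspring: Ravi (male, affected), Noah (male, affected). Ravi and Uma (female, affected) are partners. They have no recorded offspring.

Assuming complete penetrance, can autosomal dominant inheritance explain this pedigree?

Yes

A consistent assignment under autosomal dominant exists: Tariq FF, Rosa FF, Hiro FF, Nadia FF, Clara FF, Elias ff, Ravi Ff, Noah Ff, Uma FF.
In this assignment every recorded phenotype matches its genotype and every non-founder's genotype is obtainable from its parents' genotypes, so the pedigree is consistent.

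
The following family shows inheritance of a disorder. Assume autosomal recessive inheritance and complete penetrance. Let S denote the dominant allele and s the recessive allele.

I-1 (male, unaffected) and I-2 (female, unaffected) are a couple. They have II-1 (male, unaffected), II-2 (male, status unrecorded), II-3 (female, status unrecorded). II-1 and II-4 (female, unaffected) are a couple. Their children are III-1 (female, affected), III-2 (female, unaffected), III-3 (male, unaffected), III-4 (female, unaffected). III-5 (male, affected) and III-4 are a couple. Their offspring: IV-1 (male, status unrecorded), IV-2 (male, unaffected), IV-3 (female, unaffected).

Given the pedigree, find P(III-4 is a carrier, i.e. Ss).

1/3

II-1 is unaffected so carries S and passed s to III-1 (ss), so II-1 is Ss.
II-4 is unaffected so carries S and passed s to III-1 (ss), so II-4 is Ss.
Their cross gives offspring ratios 1/4 SS : 1/2 Ss : 1/4 ss. Conditioning on III-4 being unaffected, P(Ss) = 1/2 / 3/4 = 2/3 before taking III-4's own offspring into account.
III-5 is affected, so III-5 is ss.
Now use III-4's offspring. Probability of each recorded status — unaffected son IV-2: 1/2 if III-4 is Ss, 1 if SS; unaffected daughter IV-3: 1/2 if III-4 is Ss, 1 if SS. (IV-1: equally likely either way, so uninformative.)
Bayes: P(Ss) = 2/3·1/4 / (2/3·1/4 + 1/3·1) = 1/3.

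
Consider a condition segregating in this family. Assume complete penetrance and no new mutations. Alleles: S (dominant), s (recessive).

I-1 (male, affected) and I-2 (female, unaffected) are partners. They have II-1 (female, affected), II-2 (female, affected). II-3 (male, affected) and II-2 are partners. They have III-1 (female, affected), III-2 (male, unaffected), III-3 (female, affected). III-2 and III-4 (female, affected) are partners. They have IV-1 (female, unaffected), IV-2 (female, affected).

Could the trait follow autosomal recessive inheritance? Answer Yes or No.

Under autosomal recessive, III-2 (unaffected, male) cannot arise from II-3 (affected) × II-2 (affected).

No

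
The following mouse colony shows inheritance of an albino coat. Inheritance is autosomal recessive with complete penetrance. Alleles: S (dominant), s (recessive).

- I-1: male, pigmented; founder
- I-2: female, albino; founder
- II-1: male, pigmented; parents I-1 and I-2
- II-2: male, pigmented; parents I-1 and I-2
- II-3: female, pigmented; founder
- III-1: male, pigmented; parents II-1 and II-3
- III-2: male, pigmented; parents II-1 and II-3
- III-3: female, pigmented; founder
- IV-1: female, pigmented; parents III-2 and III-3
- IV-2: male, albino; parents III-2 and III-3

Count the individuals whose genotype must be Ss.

4

Obligate heterozygotes: II-1 is pigmented so carries S and received s from I-2 (ss), so II-1 is Ss; II-2 is pigmented so carries S and received s from I-2 (ss), so II-2 is Ss; III-2 is pigmented so carries S and passed s to IV-2 (ss), so III-2 is Ss; III-3 is pigmented so carries S and passed s to IV-2 (ss), so III-3 is Ss.
Every other individual is either homozygous by phenotype or has at least one consistent homozygous assignment, so the count is 4.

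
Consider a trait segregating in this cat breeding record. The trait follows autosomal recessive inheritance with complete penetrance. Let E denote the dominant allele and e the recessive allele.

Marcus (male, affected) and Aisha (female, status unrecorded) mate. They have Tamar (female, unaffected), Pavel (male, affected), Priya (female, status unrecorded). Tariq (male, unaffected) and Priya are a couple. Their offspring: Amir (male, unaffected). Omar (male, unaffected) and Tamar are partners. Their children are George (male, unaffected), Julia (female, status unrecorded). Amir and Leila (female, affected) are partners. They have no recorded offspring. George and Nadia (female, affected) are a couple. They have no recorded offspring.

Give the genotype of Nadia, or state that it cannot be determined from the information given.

Nadia is affected, so Nadia is ee.

ee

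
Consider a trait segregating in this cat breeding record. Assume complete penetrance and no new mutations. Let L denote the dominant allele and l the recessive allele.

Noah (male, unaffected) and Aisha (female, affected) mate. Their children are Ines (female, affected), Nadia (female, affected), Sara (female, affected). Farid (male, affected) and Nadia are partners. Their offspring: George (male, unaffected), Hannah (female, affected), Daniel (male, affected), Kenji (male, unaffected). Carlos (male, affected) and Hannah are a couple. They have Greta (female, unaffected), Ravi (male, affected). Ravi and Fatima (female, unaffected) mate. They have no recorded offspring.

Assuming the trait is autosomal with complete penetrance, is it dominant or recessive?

Farid and Nadia are both affected yet have an unaffected child George. Under a recessive model two affected parents are homozygous and every child would be affected, so the trait cannot be recessive.

dominant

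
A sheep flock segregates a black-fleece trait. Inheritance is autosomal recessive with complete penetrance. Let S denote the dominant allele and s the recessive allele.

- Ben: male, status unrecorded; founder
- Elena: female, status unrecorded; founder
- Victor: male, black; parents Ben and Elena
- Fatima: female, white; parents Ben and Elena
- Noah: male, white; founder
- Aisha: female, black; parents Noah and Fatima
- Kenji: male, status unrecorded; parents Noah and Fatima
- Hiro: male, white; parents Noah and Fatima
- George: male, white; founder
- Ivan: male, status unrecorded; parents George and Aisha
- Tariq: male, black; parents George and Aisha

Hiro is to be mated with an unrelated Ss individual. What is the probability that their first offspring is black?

1/6

Noah is white so carries S and passed s to Aisha (ss), so Noah is Ss.
Fatima is white so carries S and passed s to Aisha (ss), so Fatima is Ss.
Hiro is a white offspring of Noah (Ss) × Fatima (Ss), whose cross gives 1/4 SS : 1/2 Ss : 1/4 ss; conditioning on being white, Hiro is SS with probability 1/3, Ss with probability 2/3.
Summing over parental genotype combinations, P(offspring is black) = 2/3·1/4 = 1/6.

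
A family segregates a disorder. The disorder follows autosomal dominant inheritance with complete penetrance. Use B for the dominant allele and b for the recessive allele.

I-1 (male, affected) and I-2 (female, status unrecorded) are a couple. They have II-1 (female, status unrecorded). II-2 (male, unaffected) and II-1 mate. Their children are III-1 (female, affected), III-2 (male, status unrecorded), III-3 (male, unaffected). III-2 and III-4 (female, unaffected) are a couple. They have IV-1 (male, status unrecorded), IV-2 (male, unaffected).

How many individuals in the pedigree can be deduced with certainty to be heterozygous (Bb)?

Obligate heterozygotes: II-1 passed B to III-1 (Bb, whose b came from II-2) and passed b to III-3 (bb), so II-1 is Bb; III-1 is affected so carries B and received b from II-2 (bb), so III-1 is Bb.
Every other individual is either homozygous by phenotype or has at least one consistent homozygous assignment, so the count is 2.

2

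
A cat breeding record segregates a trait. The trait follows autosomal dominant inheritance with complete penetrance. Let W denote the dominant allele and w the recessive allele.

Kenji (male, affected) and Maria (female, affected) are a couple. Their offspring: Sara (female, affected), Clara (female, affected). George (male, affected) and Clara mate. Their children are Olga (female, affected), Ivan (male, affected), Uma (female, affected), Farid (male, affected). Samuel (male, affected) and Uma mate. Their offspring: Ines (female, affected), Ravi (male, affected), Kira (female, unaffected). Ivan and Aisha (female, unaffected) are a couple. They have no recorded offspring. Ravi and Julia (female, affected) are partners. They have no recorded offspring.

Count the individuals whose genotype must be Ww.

2

Obligate heterozygotes: Uma is affected so carries W and passed w to Kira (ww), so Uma is Ww; Samuel is affected so carries W and passed w to Kira (ww), so Samuel is Ww.
Every other individual is either homozygous by phenotype or has at least one consistent homozygous assignment, so the count is 2.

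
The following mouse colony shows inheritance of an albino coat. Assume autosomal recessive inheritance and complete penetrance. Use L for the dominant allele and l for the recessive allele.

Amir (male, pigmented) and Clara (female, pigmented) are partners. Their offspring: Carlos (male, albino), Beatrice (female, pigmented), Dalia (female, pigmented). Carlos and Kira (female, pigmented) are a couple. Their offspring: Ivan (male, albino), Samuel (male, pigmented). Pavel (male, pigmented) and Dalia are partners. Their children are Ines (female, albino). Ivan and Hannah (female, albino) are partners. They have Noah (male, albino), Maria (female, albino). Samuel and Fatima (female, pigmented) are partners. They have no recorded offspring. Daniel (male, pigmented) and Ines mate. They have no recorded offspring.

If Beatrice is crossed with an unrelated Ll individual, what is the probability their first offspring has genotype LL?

Amir is pigmented so carries L and passed l to Carlos (ll), so Amir is Ll.
Clara is pigmented so carries L and passed l to Carlos (ll), so Clara is Ll.
Beatrice is a pigmented offspring of Amir (Ll) × Clara (Ll), whose cross gives 1/4 LL : 1/2 Ll : 1/4 ll; conditioning on being pigmented, Beatrice is LL with probability 1/3, Ll with probability 2/3.
Summing over parental genotype combinations, P(offspring has genotype LL) = 1/3·1/2 + 2/3·1/4 = 1/3.

1/3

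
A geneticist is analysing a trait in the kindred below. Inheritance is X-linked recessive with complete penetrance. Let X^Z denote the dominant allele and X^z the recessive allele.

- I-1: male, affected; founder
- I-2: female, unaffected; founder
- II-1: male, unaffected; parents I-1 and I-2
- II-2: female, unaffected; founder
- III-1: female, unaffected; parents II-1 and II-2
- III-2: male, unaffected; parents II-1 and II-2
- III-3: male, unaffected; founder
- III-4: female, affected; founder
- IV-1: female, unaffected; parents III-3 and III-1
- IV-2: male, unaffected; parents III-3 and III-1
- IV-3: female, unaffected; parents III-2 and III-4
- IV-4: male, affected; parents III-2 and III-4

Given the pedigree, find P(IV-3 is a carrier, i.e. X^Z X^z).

1

IV-3 is unaffected so carries Z and received z from III-4 (X^z X^z), so IV-3 is X^Z X^z, giving P(X^Z X^z) = 1.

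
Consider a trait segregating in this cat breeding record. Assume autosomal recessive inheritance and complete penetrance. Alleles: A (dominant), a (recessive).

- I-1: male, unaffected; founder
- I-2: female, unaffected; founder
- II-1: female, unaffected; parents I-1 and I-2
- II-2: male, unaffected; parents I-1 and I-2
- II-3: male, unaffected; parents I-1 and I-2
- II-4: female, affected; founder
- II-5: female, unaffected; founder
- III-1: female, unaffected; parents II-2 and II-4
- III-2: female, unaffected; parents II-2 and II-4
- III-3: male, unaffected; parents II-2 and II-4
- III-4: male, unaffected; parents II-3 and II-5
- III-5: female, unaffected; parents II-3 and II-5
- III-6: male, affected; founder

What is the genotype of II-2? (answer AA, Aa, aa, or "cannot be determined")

cannot be determined

II-2's phenotype allows AA or Aa, and no parent or child forces a single allele at both positions; consistent genotype assignments exist with II-2 as AA or Aa.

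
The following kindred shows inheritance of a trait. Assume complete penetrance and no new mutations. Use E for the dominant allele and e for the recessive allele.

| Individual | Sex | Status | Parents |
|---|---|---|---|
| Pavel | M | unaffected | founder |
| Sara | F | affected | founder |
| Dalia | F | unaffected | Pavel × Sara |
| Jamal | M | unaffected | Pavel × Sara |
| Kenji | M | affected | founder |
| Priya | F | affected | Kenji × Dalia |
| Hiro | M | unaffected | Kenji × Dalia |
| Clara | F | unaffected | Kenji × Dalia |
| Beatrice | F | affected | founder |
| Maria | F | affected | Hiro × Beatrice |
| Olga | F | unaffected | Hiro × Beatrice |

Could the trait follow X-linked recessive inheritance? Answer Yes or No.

Under X-linked recessive, Jamal (unaffected, male) cannot arise from Pavel (unaffected) × Sara (affected).

No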